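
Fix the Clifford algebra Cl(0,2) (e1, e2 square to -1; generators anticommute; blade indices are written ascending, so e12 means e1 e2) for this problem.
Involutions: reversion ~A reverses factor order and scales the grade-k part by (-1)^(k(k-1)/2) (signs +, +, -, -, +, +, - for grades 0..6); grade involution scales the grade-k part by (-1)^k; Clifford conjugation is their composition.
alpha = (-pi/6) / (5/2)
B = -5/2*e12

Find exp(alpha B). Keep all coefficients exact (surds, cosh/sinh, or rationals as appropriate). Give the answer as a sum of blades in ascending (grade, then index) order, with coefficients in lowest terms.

B^2 = (-5/2)^2*(e12)^2 = 25/4*(-1) = -25/4 (a basis 2-blade squares to minus the product of its generators' squares).
B^2 = -25/4 — the series telescopes trigonometrically here: l = 5/2, alpha*l = -pi/6, so exp(alpha B) = cos(-pi/6) + (sin(-pi/6)/(5/2))*B = sqrt(3)/2 + (-1/5)*B.
Answer: sqrt(3)/2 + 1/2*e12


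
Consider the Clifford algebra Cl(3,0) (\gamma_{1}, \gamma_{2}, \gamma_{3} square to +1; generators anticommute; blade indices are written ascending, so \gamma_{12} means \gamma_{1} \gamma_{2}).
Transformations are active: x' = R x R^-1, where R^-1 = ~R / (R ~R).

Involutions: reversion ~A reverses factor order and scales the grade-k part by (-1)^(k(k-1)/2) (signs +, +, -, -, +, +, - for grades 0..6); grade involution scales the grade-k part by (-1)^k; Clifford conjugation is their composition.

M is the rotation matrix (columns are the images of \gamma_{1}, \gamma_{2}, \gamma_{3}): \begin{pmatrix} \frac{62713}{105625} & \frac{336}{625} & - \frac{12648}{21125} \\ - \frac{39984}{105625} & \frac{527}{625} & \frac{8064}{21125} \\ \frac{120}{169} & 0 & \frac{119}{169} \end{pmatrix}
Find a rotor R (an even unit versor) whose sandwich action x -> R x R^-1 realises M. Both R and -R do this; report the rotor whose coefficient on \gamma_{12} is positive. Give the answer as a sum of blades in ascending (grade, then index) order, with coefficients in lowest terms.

Method: write R = a + b12*\gamma_{12} + b13*\gamma_{13} + b23*\gamma_{23} with a^2 + b12^2 + b13^2 + b23^2 = 1 (so R^-1 = ~R). Expanding the columns R e_j ~R gives tr M = 4a^2 - 1 and, from the antisymmetric part, M21 - M12 = -4a*b12, M13 - M31 = 4a*b13, M32 - M23 = -4a*b23.
Here tr M = \frac{226151}{105625}, so a^2 = (1 + tr M)/4 = \frac{82944}{105625} and a = ±\frac{288}{325}. Taking a = \frac{288}{325}: M21 - M12 = -\frac{96768}{105625}, M13 - M31 = -\frac{27648}{21125}, M32 - M23 = -\frac{8064}{21125}, giving b12 = \frac{84}{325}, b13 = -\frac{24}{65}, b23 = \frac{7}{65}, i.e. R = \frac{288}{325} + \frac{84}{325} \gamma_{12} - \frac{24}{65} \gamma_{13} + \frac{7}{65} \gamma_{23}.
Its \gamma_{12} coefficient is already positive.
Answer: \frac{288}{325} + \frac{84}{325} \gamma_{12} - \frac{24}{65} \gamma_{13} + \frac{7}{65} \gamma_{23}. Note: both R and -R realise this M (trace \frac{226151}{105625}); the covering map identifies them, and the \gamma_{12}-coefficient sign is the tie-breaker.


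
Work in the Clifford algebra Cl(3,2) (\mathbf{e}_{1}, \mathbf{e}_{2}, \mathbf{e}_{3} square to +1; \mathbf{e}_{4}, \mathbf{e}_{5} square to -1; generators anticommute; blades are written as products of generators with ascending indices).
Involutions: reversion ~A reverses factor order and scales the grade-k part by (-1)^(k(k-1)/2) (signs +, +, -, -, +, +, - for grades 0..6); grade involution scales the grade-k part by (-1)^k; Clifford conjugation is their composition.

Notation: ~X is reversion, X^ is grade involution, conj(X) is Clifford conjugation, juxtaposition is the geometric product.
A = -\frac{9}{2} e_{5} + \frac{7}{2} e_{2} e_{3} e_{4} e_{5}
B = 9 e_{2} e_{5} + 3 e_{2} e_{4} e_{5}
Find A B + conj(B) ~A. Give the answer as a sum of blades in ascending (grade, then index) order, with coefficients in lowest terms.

first term: -\frac{81}{2} e_{2} + \frac{21}{2} e_{3} + \frac{27}{2} e_{2} e_{4} + \frac{63}{2} e_{3} e_{4}
second term: -\frac{81}{2} e_{2} - \frac{21}{2} e_{3} + \frac{27}{2} e_{2} e_{4} - \frac{63}{2} e_{3} e_{4}
Answer: -81 e_{2} + 27 e_{2} e_{4}


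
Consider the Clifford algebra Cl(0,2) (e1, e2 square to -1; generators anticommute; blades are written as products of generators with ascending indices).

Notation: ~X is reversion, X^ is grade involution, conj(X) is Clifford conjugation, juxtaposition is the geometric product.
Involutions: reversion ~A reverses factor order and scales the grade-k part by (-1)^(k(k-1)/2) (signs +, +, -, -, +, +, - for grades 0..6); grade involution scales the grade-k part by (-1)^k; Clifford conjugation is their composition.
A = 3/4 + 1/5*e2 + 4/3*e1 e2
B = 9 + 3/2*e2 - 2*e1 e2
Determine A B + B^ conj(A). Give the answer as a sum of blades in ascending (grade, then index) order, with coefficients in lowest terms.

first term: 547/60 - 12/5*e1 + 117/40*e2 + 21/2*e1 e2
second term: 227/60 + 8/5*e1 - 117/40*e2 - 27/2*e1 e2
Answer: 129/10 - 4/5*e1 - 3*e1 e2


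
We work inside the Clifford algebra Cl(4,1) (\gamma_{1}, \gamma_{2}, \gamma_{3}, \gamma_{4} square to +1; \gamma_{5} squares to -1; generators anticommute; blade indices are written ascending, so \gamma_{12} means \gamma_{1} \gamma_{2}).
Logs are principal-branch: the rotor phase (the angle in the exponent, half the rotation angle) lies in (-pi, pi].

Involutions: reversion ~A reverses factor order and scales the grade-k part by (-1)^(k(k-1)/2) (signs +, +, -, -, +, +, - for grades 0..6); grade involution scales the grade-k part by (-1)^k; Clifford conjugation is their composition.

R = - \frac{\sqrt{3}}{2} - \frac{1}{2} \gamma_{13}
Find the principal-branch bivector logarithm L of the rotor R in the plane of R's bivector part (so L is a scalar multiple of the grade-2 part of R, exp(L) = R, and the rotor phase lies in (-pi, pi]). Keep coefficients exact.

The scalar part of R is - \frac{\sqrt{3}}{2}, which pins the rotor phase on the principal branch; dividing the bivector part by the sine of that phase recovers the unit plane, and L is the phase times that plane.
Concretely: cos(phase) = - \frac{\sqrt{3}}{2} gives phase = ±\frac{5 \pi}{6}, and since phase/sin(phase) is even the sign is immaterial: L = (phase/sin(phase)) * <R>_2 = (\frac{5 \pi}{3}) * <R>_2.
Answer: - \frac{5 \pi}{6} \gamma_{13}


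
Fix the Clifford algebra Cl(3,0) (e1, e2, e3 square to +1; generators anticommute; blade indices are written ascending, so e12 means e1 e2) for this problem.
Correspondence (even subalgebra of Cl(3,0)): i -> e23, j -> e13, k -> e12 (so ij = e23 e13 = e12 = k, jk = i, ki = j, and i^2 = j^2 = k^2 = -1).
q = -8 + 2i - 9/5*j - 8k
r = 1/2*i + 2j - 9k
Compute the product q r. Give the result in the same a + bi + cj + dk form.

In blades: q = -8 - 8*e12 - 9/5*e13 + 2*e23, r = -9*e12 + 2*e13 + 1/2*e23.
Distribute q over r term by term (generator squares from the signature, products reordered to ascending indices): (-8)*r = 72*e12 - 16*e13 - 4*e23; (-8*e12)*r = -72 - 4*e13 + 16*e23; (-9/5*e13)*r = 18/5 + 9/10*e12 + 81/5*e23; (2*e23)*r = -1 + 4*e12 + 18*e13.
Sum: -347/5 + 769/10*e12 - 2*e13 + 141/5*e23; translating back through the correspondence:
Answer: -347/5 + 141/5*i - 2j + 769/10*k


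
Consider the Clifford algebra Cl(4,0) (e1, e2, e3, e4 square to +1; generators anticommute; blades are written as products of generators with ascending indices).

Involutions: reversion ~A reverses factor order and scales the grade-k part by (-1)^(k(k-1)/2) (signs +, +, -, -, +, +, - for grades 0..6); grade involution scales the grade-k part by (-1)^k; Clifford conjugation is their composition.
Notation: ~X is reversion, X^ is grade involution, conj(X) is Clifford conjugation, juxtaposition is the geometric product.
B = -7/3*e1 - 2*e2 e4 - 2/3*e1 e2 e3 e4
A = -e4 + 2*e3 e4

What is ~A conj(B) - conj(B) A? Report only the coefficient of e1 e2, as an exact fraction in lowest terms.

first term: 2*e2 - 4/3*e1 e2 + 7/3*e1 e4 - 4*e2 e3 - 2/3*e1 e2 e3 - 14/3*e1 e3 e4
second term: -2*e2 + 4/3*e1 e2 - 7/3*e1 e4 - 4*e2 e3 + 2/3*e1 e2 e3 + 14/3*e1 e3 e4
Answer: -8/3


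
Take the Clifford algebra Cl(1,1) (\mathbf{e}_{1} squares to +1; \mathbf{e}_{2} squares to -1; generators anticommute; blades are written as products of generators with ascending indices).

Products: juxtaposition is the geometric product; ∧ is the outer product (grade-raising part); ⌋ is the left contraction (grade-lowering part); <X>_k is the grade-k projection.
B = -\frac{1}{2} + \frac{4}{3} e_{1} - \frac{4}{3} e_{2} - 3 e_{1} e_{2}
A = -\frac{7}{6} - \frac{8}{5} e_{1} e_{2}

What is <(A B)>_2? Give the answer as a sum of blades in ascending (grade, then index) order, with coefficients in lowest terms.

step 1: \frac{323}{60} - \frac{166}{45} e_{1} + \frac{166}{45} e_{2} + \frac{43}{10} e_{1} e_{2}
step 2: \frac{43}{10} e_{1} e_{2}
Answer: \frac{43}{10} e_{1} e_{2}


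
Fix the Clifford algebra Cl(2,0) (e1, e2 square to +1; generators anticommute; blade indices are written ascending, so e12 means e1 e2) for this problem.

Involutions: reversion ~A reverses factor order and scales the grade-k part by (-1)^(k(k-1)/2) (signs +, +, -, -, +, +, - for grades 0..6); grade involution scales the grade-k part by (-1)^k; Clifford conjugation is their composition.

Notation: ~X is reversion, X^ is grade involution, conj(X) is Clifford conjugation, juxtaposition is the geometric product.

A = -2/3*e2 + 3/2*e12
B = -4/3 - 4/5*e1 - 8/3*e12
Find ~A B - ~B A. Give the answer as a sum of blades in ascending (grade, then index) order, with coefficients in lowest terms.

first term: -4 - 16/9*e1 - 14/45*e2 + 22/15*e12
second term: -4 - 16/9*e1 - 14/45*e2 - 22/15*e12
Answer: 44/15*e12


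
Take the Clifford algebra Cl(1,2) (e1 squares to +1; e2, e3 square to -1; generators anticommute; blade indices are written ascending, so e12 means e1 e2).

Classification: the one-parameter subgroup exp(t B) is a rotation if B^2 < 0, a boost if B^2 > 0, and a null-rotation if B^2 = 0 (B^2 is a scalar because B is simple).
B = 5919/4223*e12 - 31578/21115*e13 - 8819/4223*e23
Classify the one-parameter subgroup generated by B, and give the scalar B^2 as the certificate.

B^2 term by term: the squares give (5919/4223)^2*(e12)^2 + (-31578/21115)^2*(e13)^2 + (-8819/4223)^2*(e23)^2 = 35034561/17833729*(+1) + 997170084/445843225*(+1) + 77774761/17833729*(-1) = -4/25 (each basis 2-blade squares to minus the product of its generators' squares); cross terms between blades sharing an index anticommute and cancel. So B^2 = -4/25.
Answer: rotation, certificate B^2 = -4/25. No conjugation can change B^2 = -4/25; the sign gives the class.


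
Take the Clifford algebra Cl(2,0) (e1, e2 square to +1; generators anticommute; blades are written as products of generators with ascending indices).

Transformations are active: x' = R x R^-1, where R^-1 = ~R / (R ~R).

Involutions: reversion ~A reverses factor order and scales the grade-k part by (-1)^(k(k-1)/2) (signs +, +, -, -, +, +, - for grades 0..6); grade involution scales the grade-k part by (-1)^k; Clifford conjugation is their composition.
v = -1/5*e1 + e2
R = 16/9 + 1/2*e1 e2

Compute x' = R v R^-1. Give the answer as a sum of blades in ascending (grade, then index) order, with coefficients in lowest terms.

~R = 16/9 - 1/2*e1 e2, and R ~R = 1105/324, so R^-1 = ~R / (1105/324).
R v = 13/90*e1 + 169/90*e2
Answer: 149/425*e1 + 407/425*e2


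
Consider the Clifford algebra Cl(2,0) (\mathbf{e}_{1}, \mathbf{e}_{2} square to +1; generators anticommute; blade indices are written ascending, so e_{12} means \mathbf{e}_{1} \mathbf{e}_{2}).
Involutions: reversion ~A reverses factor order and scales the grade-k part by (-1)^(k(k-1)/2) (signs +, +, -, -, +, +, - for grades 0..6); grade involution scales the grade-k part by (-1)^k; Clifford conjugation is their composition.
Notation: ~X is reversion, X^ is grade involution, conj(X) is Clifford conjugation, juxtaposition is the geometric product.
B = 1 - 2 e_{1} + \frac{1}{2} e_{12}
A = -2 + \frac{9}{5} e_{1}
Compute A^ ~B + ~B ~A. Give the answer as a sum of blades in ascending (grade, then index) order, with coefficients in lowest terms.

first term: \frac{8}{5} + \frac{11}{5} e_{1} + \frac{9}{10} e_{2} + e_{12}
second term: -\frac{28}{5} + \frac{29}{5} e_{1} + \frac{9}{10} e_{2} + e_{12}
Answer: -4 + 8 e_{1} + \frac{9}{5} e_{2} + 2 e_{12}


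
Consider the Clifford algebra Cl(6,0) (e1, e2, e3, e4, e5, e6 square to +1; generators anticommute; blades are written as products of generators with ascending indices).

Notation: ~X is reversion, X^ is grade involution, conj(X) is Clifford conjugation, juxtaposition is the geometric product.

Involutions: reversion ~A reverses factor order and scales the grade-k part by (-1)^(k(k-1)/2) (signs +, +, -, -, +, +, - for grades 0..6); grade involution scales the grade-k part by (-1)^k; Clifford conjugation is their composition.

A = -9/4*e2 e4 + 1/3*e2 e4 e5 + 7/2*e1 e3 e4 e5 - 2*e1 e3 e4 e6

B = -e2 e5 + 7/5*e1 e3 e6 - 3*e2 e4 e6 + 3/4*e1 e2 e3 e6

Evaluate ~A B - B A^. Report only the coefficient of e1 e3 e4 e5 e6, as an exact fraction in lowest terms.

first term: 47/15*e4 + 27/4*e6 - 3/2*e2 e4 + 9/4*e4 e5 - e5 e6 + 6*e1 e2 e3 - 49/10*e4 e5 e6 + 7/2*e1 e2 e3 e4 + 27/16*e1 e3 e4 e6 + 21/8*e2 e4 e5 e6 - 63/20*e1 e2 e3 e4 e6 - 21/2*e1 e2 e3 e5 e6 + 1/4*e1 e3 e4 e5 e6 + 37/15*e1 e2 e3 e4 e5 e6
second term: -37/15*e4 - 27/4*e6 + 3/2*e2 e4 + 9/4*e4 e5 + e5 e6 + 6*e1 e2 e3 - 49/10*e4 e5 e6 - 7/2*e1 e2 e3 e4 + 27/16*e1 e3 e4 e6 + 21/8*e2 e4 e5 e6 + 63/20*e1 e2 e3 e4 e6 + 21/2*e1 e2 e3 e5 e6 - 1/4*e1 e3 e4 e5 e6 + 23/15*e1 e2 e3 e4 e5 e6
Answer: 1/2


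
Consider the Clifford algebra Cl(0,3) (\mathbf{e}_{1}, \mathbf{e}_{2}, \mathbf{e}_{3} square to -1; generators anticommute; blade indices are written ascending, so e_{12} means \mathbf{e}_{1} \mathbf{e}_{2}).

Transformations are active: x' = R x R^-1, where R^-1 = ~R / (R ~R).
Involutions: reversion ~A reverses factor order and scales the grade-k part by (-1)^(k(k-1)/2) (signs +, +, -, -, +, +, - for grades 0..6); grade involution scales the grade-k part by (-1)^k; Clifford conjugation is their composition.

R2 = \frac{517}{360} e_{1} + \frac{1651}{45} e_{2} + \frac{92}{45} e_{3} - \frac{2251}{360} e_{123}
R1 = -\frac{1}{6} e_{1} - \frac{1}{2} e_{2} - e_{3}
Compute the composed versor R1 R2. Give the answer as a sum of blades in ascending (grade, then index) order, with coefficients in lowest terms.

Distribute over the terms of R1 (each basis-blade product reordered to ascending indices, repeated generators contracted through their squares):
(-\frac{1}{6} e_{1}) R2 = \frac{517}{2160} - \frac{1651}{270} e_{12} - \frac{46}{135} e_{13} - \frac{2251}{2160} e_{23}
(-\frac{1}{2} e_{2}) R2 = \frac{1651}{90} + \frac{517}{720} e_{12} + \frac{2251}{720} e_{13} - \frac{46}{45} e_{23}
(-e_{3}) R2 = \frac{92}{45} - \frac{2251}{360} e_{12} + \frac{517}{360} e_{13} + \frac{1651}{45} e_{23}
Summing the partial products and collecting blades:
Answer: \frac{44557}{2160} - \frac{25163}{2160} e_{12} + \frac{9119}{2160} e_{13} + \frac{74789}{2160} e_{23}


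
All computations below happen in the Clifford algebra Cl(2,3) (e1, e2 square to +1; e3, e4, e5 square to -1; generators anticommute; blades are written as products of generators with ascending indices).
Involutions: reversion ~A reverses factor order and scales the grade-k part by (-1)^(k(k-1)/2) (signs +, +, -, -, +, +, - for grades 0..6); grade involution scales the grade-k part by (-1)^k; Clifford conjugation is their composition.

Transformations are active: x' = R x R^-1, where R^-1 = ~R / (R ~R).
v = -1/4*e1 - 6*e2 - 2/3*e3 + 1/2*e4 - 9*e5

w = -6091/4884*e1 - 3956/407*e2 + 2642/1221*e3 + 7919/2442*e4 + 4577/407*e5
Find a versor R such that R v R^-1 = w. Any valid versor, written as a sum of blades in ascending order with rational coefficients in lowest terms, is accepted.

Reasoning: v^2 = w^2 = -6571/144 since conjugation preserves the quadratic form; R = v + w = -1828/1221*e1 - 6398/407*e2 + 1828/1221*e3 + 4570/1221*e4 + 914/407*e5 is then valid when invertible, keeping its own part and reversing (v - w)/2.
Answer: -1828/1221*e1 - 6398/407*e2 + 1828/1221*e3 + 4570/1221*e4 + 914/407*e5


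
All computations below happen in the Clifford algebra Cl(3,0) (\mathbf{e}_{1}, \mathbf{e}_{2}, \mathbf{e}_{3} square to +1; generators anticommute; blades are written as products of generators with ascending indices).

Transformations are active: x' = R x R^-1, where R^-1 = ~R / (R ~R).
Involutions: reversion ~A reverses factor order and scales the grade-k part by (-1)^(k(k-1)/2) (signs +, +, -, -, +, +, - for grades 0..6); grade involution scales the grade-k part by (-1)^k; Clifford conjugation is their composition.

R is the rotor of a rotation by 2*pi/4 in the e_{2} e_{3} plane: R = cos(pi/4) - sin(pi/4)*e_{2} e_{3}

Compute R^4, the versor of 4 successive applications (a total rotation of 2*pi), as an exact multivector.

Half-angle bookkeeping: 4 applications in e_{2} e_{3} add up to rotor phase 4*pi/4 = \pi, so R^4 = cos(\pi) - sin(\pi)*e_{2} e_{3}.
cos(\pi) = -1 and sin(\pi) = 0, so R^4 = -1. The total rotation 2*pi is 1 full turn, so every vector returns to itself, yet the rotor is -1, on the OTHER sheet of the double cover (an odd number of 2*pi turns).
Answer: -1


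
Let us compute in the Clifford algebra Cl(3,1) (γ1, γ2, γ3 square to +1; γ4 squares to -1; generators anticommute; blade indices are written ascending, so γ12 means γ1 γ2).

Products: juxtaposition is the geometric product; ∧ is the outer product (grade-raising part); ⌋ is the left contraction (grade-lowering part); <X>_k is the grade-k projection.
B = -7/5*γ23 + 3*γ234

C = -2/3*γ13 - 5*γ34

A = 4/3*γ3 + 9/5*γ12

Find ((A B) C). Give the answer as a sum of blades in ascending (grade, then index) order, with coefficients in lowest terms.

step 1: 28/15*γ2 - 63/25*γ13 - 4*γ24 + 27/5*γ134
step 2: -42/25 - 27*γ1 + 18/5*γ4 + 63/5*γ14 + 20*γ23 + 56/45*γ123 - 28/3*γ234 - 8/3*γ1234
Answer: -42/25 - 27*γ1 + 18/5*γ4 + 63/5*γ14 + 20*γ23 + 56/45*γ123 - 28/3*γ234 - 8/3*γ1234


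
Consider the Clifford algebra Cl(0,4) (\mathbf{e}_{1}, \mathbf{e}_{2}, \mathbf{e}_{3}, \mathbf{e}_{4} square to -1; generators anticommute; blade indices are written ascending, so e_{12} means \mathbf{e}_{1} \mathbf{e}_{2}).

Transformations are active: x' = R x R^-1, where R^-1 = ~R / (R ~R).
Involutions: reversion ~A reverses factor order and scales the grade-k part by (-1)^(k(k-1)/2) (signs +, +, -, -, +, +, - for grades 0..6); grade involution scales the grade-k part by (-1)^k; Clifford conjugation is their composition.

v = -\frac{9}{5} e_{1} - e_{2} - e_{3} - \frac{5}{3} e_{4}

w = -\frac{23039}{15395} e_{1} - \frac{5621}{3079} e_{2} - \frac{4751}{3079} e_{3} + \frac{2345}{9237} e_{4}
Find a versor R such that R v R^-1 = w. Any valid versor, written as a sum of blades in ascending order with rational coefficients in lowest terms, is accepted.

Equal squares first: v^2 = w^2 = -\frac{1804}{225}. Then v + w = -\frac{10150}{3079} e_{1} - \frac{8700}{3079} e_{2} - \frac{7830}{3079} e_{3} - \frac{4350}{3079} e_{4} is a versor taking v to w, provided it is invertible.
Answer: -\frac{10150}{3079} e_{1} - \frac{8700}{3079} e_{2} - \frac{7830}{3079} e_{3} - \frac{4350}{3079} e_{4}


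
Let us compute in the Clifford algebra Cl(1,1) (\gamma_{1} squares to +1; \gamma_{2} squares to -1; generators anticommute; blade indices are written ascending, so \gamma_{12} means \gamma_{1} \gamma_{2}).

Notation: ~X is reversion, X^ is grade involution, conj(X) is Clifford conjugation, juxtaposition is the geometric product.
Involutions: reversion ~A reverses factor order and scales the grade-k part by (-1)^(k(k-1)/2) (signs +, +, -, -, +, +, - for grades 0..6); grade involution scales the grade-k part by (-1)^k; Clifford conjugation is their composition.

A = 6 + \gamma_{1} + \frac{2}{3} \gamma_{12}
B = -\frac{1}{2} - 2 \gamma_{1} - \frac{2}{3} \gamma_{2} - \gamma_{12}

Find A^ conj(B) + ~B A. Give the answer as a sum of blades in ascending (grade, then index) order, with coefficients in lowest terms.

first term: -\frac{13}{3} + \frac{217}{18} \gamma_{1} + \frac{5}{3} \gamma_{2} + 5 \gamma_{12}
second term: -\frac{13}{3} - \frac{233}{18} \gamma_{1} - \frac{19}{3} \gamma_{2} + \frac{19}{3} \gamma_{12}
Answer: -\frac{26}{3} - \frac{8}{9} \gamma_{1} - \frac{14}{3} \gamma_{2} + \frac{34}{3} \gamma_{12}


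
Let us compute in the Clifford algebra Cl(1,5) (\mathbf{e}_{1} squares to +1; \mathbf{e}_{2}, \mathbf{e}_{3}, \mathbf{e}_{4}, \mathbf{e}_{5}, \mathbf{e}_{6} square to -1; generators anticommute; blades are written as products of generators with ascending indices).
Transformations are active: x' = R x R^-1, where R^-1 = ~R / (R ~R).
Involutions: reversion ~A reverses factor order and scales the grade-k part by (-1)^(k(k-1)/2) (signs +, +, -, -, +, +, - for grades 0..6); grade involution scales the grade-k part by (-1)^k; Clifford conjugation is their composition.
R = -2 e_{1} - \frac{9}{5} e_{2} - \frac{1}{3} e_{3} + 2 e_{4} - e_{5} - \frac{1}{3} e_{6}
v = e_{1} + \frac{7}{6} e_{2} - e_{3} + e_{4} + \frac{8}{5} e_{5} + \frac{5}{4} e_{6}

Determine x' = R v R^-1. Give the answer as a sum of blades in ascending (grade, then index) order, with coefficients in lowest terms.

~R = -2 e_{1} - \frac{9}{5} e_{2} - \frac{1}{3} e_{3} + 2 e_{4} - e_{5} - \frac{1}{3} e_{6}, and R ~R = -\frac{1004}{225}, so R^-1 = ~R / (-\frac{1004}{225}).
R v = -\frac{13}{60} - \frac{8}{15} e_{1} e_{2} + \frac{7}{3} e_{1} e_{3} - 4 e_{1} e_{4} - \frac{11}{5} e_{1} e_{5} - \frac{13}{6} e_{1} e_{6} + \frac{197}{90} e_{2} e_{3} - \frac{62}{15} e_{2} e_{4} - \frac{257}{150} e_{2} e_{5} - \frac{67}{36} e_{2} e_{6} + \frac{5}{3} e_{3} e_{4} - \frac{23}{15} e_{3} e_{5} - \frac{3}{4} e_{3} e_{6} + \frac{21}{5} e_{4} e_{5} + \frac{17}{6} e_{4} e_{6} - \frac{43}{60} e_{5} e_{6}
Answer: -\frac{1199}{1004} e_{1} - \frac{8081}{6024} e_{2} + \frac{1943}{2008} e_{3} - \frac{809}{1004} e_{4} - \frac{17039}{10040} e_{5} - \frac{2575}{2008} e_{6}


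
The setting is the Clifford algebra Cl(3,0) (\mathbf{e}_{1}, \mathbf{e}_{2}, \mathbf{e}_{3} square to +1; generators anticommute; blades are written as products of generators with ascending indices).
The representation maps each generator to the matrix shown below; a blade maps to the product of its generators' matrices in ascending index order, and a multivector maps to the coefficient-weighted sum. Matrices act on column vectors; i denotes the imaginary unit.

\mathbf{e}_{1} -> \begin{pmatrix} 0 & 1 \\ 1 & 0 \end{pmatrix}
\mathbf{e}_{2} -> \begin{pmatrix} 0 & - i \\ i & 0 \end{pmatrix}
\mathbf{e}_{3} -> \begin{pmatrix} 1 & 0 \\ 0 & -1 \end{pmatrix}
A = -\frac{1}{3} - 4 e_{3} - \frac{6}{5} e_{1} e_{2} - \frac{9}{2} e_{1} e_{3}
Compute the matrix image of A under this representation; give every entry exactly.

Bivector images (products of the table entries): rho(e_{1} e_{2}) = rho(\mathbf{e}_{1})rho(\mathbf{e}_{2}) = \begin{pmatrix} i & 0 \\ 0 & - i \end{pmatrix}; rho(e_{1} e_{3}) = rho(\mathbf{e}_{1})rho(\mathbf{e}_{3}) = \begin{pmatrix} 0 & -1 \\ 1 & 0 \end{pmatrix}.
M = (-\frac{1}{3})*1 + (-4)*rho(e_{3}) + (-\frac{6}{5})*rho(e_{1} e_{2}) + (-\frac{9}{2})*rho(e_{1} e_{3}), summed entrywise (1 is the identity matrix):
Answer: \begin{pmatrix} - \frac{13}{3} - \frac{6 i}{5} & \frac{9}{2} \\ - \frac{9}{2} & \frac{11}{3} + \frac{6 i}{5} \end{pmatrix}


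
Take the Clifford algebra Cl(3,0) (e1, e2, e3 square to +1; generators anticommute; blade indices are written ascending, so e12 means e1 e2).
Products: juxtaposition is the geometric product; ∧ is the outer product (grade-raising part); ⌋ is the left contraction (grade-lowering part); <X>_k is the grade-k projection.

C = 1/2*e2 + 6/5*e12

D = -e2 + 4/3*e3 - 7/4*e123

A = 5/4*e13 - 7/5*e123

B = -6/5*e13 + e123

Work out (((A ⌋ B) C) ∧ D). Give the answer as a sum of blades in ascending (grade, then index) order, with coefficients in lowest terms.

step 1: 29/10 + 5/4*e2
step 2: 5/8 - 3/2*e1 + 29/20*e2 + 87/25*e12
step 3: -5/8*e2 + 5/6*e3 + 3/2*e12 - 2*e13 + 29/15*e23 + 2837/800*e123
Answer: -5/8*e2 + 5/6*e3 + 3/2*e12 - 2*e13 + 29/15*e23 + 2837/800*e123


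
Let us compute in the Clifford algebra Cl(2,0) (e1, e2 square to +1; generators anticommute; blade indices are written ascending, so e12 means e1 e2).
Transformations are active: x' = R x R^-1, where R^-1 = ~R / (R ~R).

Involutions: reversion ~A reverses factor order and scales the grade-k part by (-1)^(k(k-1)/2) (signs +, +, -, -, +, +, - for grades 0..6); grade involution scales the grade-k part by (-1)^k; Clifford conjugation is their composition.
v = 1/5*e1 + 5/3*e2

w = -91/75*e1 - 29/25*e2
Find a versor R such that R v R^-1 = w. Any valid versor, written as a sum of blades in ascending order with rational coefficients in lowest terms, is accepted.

Why this works: both vectors square to 634/225, so q(v) = q(w) and R = v + w = -76/75*e1 + 38/75*e2 carries v to w — its own direction survives, the complement (v - w)/2 flips.
Answer: -76/75*e1 + 38/75*e2


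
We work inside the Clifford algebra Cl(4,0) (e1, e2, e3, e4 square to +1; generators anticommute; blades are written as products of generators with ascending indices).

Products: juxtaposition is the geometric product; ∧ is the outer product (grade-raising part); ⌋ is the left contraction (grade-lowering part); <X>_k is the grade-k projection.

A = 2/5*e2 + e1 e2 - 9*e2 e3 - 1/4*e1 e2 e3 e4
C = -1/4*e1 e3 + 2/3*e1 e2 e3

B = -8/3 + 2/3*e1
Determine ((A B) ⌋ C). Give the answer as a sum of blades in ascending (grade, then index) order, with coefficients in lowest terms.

step 1: -26/15*e2 - 44/15*e1 e2 + 24*e2 e3 - 6*e1 e2 e3 + 1/6*e2 e3 e4 + 2/3*e1 e2 e3 e4
step 2: 4 - 16*e1 + 88/45*e3 + 52/45*e1 e3
Answer: 4 - 16*e1 + 88/45*e3 + 52/45*e1 e3


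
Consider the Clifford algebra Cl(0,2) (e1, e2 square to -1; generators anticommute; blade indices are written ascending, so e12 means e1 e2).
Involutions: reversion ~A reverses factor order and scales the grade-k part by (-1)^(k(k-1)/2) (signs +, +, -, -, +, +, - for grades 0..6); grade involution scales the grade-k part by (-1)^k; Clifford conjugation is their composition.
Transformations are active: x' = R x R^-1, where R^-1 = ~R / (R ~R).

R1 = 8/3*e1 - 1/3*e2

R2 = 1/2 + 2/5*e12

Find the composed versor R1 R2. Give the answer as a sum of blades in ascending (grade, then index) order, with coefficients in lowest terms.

Distribute over the terms of R1 (each basis-blade product reordered to ascending indices, repeated generators contracted through their squares):
(8/3*e1) R2 = 4/3*e1 - 16/15*e2
(-1/3*e2) R2 = -2/15*e1 - 1/6*e2
Summing the partial products and collecting blades:
Answer: 6/5*e1 - 37/30*e2


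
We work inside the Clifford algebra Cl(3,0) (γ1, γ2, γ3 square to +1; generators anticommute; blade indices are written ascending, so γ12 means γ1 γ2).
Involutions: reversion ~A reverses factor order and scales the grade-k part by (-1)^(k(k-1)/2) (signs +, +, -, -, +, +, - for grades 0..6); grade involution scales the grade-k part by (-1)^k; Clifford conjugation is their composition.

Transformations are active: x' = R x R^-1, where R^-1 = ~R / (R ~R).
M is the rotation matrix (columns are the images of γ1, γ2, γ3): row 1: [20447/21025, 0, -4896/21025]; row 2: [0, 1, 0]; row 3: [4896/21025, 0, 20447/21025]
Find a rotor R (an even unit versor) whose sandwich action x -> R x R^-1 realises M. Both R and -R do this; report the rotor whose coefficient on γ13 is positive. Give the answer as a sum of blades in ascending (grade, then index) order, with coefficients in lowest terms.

Method: write R = a + b12*γ12 + b13*γ13 + b23*γ23 with a^2 + b12^2 + b13^2 + b23^2 = 1 (so R^-1 = ~R). Expanding the columns R e_j ~R gives tr M = 4a^2 - 1 and, from the antisymmetric part, M21 - M12 = -4a*b12, M13 - M31 = 4a*b13, M32 - M23 = -4a*b23.
Here tr M = 61919/21025, so a^2 = (1 + tr M)/4 = 20736/21025 and a = ±144/145. Taking a = 144/145: M21 - M12 = 0, M13 - M31 = -9792/21025, M32 - M23 = 0, giving b12 = 0, b13 = -17/145, b23 = 0, i.e. R = 144/145 - 17/145*γ13.
Its γ13 coefficient is negative, so report the other preimage -R.
Answer: -144/145 + 17/145*γ13. Sheet selection: the two-to-one cover makes ±R indistinguishable at the matrix level (trace 61919/21025), so uniqueness comes from the required sign on γ13.


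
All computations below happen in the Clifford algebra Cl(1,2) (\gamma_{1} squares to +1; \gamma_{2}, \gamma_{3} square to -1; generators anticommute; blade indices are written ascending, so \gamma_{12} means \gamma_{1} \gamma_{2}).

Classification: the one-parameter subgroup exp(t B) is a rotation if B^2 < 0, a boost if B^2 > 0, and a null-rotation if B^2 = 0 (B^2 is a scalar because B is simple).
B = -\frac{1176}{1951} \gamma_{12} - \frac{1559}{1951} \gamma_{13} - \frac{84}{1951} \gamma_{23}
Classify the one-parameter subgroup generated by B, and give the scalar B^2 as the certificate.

B^2 term by term: the squares give (-\frac{1176}{1951})^2*(\gamma_{12})^2 + (-\frac{1559}{1951})^2*(\gamma_{13})^2 + (-\frac{84}{1951})^2*(\gamma_{23})^2 = \frac{1382976}{3806401}*(+1) + \frac{2430481}{3806401}*(+1) + \frac{7056}{3806401}*(-1) = 1 (each basis 2-blade squares to minus the product of its generators' squares); cross terms between blades sharing an index anticommute and cancel. So B^2 = 1.
Answer: boost, certificate B^2 = 1. The scalar 1 is the complete invariant here: its sign names the subgroup type.


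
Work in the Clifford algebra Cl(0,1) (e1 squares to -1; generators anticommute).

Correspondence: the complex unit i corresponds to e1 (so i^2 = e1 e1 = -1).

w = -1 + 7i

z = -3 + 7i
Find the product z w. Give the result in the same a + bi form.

In blades: z = -3 + 7*e1, w = -1 + 7*e1.
Distribute z over w term by term (generator squares from the signature, products reordered to ascending indices): (-3)*w = 3 - 21*e1; (7*e1)*w = -49 - 7*e1.
Sum: -46 - 28*e1; translating back through the correspondence:
Answer: -46 - 28i


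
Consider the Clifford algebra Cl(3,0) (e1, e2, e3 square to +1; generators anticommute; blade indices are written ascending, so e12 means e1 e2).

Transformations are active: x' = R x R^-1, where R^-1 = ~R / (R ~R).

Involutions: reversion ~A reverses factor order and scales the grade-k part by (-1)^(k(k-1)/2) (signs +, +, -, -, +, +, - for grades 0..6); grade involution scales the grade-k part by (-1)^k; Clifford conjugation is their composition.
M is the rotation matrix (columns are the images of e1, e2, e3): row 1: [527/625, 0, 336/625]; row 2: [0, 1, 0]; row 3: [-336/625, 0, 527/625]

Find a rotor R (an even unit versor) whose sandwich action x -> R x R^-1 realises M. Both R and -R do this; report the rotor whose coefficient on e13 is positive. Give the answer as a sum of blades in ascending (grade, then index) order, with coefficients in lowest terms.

Method: write R = a + b12*e12 + b13*e13 + b23*e23 with a^2 + b12^2 + b13^2 + b23^2 = 1 (so R^-1 = ~R). Expanding the columns R e_j ~R gives tr M = 4a^2 - 1 and, from the antisymmetric part, M21 - M12 = -4a*b12, M13 - M31 = 4a*b13, M32 - M23 = -4a*b23.
Here tr M = 1679/625, so a^2 = (1 + tr M)/4 = 576/625 and a = ±24/25. Taking a = 24/25: M21 - M12 = 0, M13 - M31 = 672/625, M32 - M23 = 0, giving b12 = 0, b13 = 7/25, b23 = 0, i.e. R = 24/25 + 7/25*e13.
Its e13 coefficient is already positive.
Answer: 24/25 + 7/25*e13. Recall the cover is two-to-one: with M of trace 1679/625, both preimages act alike, and the stated e13 sign chooses the sheet.


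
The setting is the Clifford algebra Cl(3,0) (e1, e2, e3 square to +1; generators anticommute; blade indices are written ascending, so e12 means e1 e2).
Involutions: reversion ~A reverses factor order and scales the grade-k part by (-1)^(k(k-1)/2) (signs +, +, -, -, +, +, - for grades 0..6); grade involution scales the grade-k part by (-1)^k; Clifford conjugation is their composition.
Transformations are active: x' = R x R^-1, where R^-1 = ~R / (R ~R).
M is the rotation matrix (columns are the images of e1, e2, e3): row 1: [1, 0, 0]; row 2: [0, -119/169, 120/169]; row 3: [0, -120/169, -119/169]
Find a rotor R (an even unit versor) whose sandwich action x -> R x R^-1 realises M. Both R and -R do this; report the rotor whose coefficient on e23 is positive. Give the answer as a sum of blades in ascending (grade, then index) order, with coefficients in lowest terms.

Method: write R = a + b12*e12 + b13*e13 + b23*e23 with a^2 + b12^2 + b13^2 + b23^2 = 1 (so R^-1 = ~R). Expanding the columns R e_j ~R gives tr M = 4a^2 - 1 and, from the antisymmetric part, M21 - M12 = -4a*b12, M13 - M31 = 4a*b13, M32 - M23 = -4a*b23.
Here tr M = -69/169, so a^2 = (1 + tr M)/4 = 25/169 and a = ±5/13. Taking a = 5/13: M21 - M12 = 0, M13 - M31 = 0, M32 - M23 = -240/169, giving b12 = 0, b13 = 0, b23 = 12/13, i.e. R = 5/13 + 12/13*e23.
Its e23 coefficient is already positive.
Answer: 5/13 + 12/13*e23. Recall the cover is two-to-one: with M of trace -69/169, both preimages act alike, and the stated e23 sign chooses the sheet.


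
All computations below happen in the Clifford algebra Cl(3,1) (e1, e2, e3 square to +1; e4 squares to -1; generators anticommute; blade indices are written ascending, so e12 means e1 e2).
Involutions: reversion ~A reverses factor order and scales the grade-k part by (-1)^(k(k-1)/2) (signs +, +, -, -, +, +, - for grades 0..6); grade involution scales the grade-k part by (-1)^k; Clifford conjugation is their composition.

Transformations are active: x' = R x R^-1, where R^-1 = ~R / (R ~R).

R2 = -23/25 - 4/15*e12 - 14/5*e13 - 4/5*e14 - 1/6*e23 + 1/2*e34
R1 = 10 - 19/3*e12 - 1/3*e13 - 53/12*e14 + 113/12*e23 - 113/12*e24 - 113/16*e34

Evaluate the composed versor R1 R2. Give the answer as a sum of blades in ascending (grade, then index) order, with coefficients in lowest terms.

Distribute over the terms of R2 (each basis-blade product reordered to ascending indices, repeated generators contracted through their squares):
R1 (-23/25) = -46/5 + 437/75*e12 + 23/75*e13 + 1219/300*e14 - 2599/300*e23 + 2599/300*e24 + 2599/400*e34
R1 (-4/15*e12) = -76/45 - 8/3*e12 + 113/45*e13 - 113/45*e14 + 4/45*e23 + 53/45*e24 + 113/60*e1234
R1 (-14/5*e13) = -14/15 - 791/30*e12 - 28*e13 - 791/40*e14 - 266/15*e23 + 371/30*e34 - 791/30*e1234
R1 (-4/5*e14) = 53/15 - 113/15*e12 - 113/20*e13 - 8*e14 - 76/15*e24 - 4/15*e34 - 113/15*e1234
R1 (-1/6*e23) = 113/72 - 1/18*e12 + 19/18*e13 - 5/3*e23 - 113/96*e24 + 113/72*e34 + 53/72*e1234
R1 (1/2*e34) = -113/32 - 53/24*e13 - 1/6*e14 - 113/24*e23 + 113/24*e24 + 5*e34 - 19/6*e1234
Summing the partial products and collecting blades:
Answer: -14761/1440 - 6929/225*e12 - 6397/200*e13 - 47501/1800*e14 - 58829/1800*e23 + 59801/7200*e24 + 90601/3600*e34 - 12401/360*e1234


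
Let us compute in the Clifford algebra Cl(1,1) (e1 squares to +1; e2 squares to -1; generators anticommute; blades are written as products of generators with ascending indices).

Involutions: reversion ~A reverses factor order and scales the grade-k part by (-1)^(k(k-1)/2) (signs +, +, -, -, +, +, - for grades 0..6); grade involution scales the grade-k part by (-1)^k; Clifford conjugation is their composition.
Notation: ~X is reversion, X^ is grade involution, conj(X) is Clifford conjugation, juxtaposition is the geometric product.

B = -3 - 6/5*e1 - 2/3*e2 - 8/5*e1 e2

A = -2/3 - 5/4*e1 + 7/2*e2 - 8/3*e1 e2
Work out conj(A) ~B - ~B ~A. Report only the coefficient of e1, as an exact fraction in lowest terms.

first term: 73/30 - 1219/180*e1 + 1453/90*e2 - 141/10*e1 e2
second term: 101/10 - 509/180*e1 - 1013/90*e2 - 141/10*e1 e2
Answer: -71/18


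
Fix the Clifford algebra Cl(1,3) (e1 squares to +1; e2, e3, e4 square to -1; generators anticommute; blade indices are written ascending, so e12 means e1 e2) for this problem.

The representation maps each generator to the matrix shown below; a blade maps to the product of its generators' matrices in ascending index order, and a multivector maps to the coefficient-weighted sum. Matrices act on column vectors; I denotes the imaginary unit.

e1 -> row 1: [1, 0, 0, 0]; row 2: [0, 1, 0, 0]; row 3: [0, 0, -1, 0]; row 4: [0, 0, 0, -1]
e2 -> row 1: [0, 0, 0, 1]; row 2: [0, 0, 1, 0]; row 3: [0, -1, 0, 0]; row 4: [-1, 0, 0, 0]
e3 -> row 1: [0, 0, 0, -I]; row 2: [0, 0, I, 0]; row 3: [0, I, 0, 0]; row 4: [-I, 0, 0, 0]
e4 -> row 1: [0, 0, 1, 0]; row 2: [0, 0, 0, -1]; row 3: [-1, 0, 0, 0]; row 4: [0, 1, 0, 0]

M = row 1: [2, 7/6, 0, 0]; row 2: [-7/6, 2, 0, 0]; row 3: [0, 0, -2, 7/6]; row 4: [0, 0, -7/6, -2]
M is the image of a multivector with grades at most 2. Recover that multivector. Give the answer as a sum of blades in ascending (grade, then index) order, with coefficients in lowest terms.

Method: the blade images are trace-orthogonal — tr(rho(e_A) rho(e_B)^-1) = 4 if A = B and 0 otherwise — and rho(e_A)^-1 = (e_A)^2 * rho(e_A) with (e_A)^2 = +1 or -1, so the coefficient of e_A in the preimage is (e_A)^2 * tr(M rho(e_A))/4.
Nonzero projections over blades of grade <= 2: e1: (e1)^2 = +1, tr(M rho(e1)) = 8, coefficient 2; e24: (e24)^2 = -1, tr(M rho(e24)) = -14/3, coefficient 7/6. Every other blade of grade <= 2 projects to 0.
Answer: 2*e1 + 7/6*e24


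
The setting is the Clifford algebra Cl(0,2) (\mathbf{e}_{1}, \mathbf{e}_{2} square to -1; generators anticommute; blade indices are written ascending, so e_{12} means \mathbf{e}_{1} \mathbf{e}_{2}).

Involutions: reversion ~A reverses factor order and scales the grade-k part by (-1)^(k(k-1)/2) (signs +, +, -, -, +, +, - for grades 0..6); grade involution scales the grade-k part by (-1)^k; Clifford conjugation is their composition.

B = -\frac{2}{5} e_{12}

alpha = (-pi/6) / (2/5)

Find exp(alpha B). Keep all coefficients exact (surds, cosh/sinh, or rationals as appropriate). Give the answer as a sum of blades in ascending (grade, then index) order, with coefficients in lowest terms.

B^2 = (-\frac{2}{5})^2*(e_{12})^2 = \frac{4}{25}*(-1) = -\frac{4}{25} (a basis 2-blade squares to minus the product of its generators' squares).
B^2 = -\frac{4}{25} — since the square is negative, the closed form is circular: l = \frac{2}{5}, alpha*l = - \frac{\pi}{6}, so exp(alpha B) = cos(- \frac{\pi}{6}) + (sin(- \frac{\pi}{6})/(\frac{2}{5}))*B = \frac{\sqrt{3}}{2} + (- \frac{5}{4})*B.
Answer: \frac{\sqrt{3}}{2} + \frac{1}{2} e_{12}


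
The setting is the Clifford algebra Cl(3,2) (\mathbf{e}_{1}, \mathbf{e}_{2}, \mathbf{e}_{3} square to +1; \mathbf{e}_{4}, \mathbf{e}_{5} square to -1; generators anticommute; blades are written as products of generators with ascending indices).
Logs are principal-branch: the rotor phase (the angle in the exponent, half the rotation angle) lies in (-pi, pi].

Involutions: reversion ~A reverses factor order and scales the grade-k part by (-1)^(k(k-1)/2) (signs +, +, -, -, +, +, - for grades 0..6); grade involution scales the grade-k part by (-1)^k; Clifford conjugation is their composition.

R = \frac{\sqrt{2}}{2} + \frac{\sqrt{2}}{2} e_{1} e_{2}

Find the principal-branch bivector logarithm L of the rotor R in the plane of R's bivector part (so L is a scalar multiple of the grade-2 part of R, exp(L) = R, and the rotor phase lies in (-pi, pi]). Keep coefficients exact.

The scalar part of R is \frac{\sqrt{2}}{2}, and that scalar determines the rotor phase on the principal branch; recovering the unit plane as bivector-part over sine of the phase gives L = phase * plane.
Concretely: cos(phase) = \frac{\sqrt{2}}{2} gives phase = ±\frac{\pi}{4}, and since phase/sin(phase) is even the sign is immaterial: L = (phase/sin(phase)) * <R>_2 = (\frac{\sqrt{2} \pi}{4}) * <R>_2.
Answer: \frac{\pi}{4} e_{1} e_{2}


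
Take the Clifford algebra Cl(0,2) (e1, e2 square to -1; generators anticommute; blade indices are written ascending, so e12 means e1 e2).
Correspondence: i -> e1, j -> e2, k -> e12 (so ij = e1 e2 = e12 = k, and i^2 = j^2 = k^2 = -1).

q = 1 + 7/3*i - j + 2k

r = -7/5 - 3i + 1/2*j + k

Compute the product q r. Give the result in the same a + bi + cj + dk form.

In blades: q = 1 + 7/3*e1 - e2 + 2*e12, r = -7/5 - 3*e1 + 1/2*e2 + e12.
Distribute q over r term by term (generator squares from the signature, products reordered to ascending indices): (1)*r = -7/5 - 3*e1 + 1/2*e2 + e12; (7/3*e1)*r = 7 - 49/15*e1 - 7/3*e2 + 7/6*e12; (-e2)*r = 1/2 - e1 + 7/5*e2 - 3*e12; (2*e12)*r = -2 - e1 - 6*e2 - 14/5*e12.
Sum: 41/10 - 124/15*e1 - 193/30*e2 - 109/30*e12; translating back through the correspondence:
Answer: 41/10 - 124/15*i - 193/30*j - 109/30*k
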